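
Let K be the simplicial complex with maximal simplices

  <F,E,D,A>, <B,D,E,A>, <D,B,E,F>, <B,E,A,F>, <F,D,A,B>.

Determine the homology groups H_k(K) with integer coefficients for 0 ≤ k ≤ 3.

Fix the vertex order A < B < D < E < F and write every simplex with vertices in increasing order. Then dim K = 3 and the simplices of K are:

  0-simplices (5): A, B, D, E, F
  1-simplices (10): AB, AD, AE, AF, BD, BE, BF, DE, DF, EF
  2-simplices (10): ABD, ABE, ABF, ADE, ADF, AEF, BDE, BDF, BEF, DEF
  3-simplices (5): ABDE, ABDF, ABEF, ADEF, BDEF

giving chain groups C_0 ≅ Z^5, C_1 ≅ Z^10, C_2 ≅ Z^10, C_3 ≅ Z^5.

∂_1: C_1 → C_0 maps an edge to its endpoints' difference, ∂[p,q] = q − p. For instance
  ∂BF = F − B.
The resulting 5×10 matrix has rank 4, and its Smith normal form has invariant factors (1,1,1,1).

Boundary ∂_2: C_2 → C_1 sends each 2-simplex [p,q,r] to [q,r] − [p,r] + [p,q]. For instance
  ∂ABD = BD − AD + AB,
  ∂DEF = EF − DF + DE.
As a 10×10 matrix over Z this has rank 6, with invariant factors (1,1,1,1,1,1).

Boundary ∂_3: C_3 → C_2 sends each 3-simplex σ to the alternating sum Σ_i (−1)^i (σ with its i-th vertex removed). For instance
  ∂BDEF = DEF − BEF + BDF − BDE,
  ∂ABDF = BDF − ADF + ABF − ABD.
As a 10×5 matrix over Z this has rank 4, with invariant factors (1,1,1,1).

Reading off H_k = ker ∂_k / im ∂_{k+1}:

  H_0: rank C_0 − rank ∂_1 = 5 − 4 = 1, and the invariant factors of ∂_1 are all 1, so H_0 ≅ Z.
  H_1: rank ker ∂_1 − rank ∂_2 = (10 − 4) − 6 = 0, and the invariant factors of ∂_2 are all 1, so H_1 ≅ 0.
  H_2: rank ker ∂_2 − rank ∂_3 = (10 − 6) − 4 = 0, and the invariant factors of ∂_3 are all 1, so H_2 ≅ 0.
  H_3: rank ker ∂_3 − rank ∂_4 = (5 − 4) − 0 = 1, and there is no ∂_4, so H_3 ≅ Z.

H_0 = Z,  H_1 = 0,  H_2 = 0,  H_3 = Z.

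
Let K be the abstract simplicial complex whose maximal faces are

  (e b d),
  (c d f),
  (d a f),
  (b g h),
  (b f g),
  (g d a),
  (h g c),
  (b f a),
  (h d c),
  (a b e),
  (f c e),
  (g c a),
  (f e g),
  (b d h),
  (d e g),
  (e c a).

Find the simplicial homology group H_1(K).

H_1 ≅ Z^2.

We work with the vertex ordering a < b < c < d < e < f < g < h. The simplices of K, each written with vertices in increasing order, are:

  0-simplices (8): a, b, c, d, e, f, g, h
  1-simplices (24): ab, ac, ad, ae, af, ag, bd, be, bf, bg, bh, cd, ce, cf, cg, ch, de, df, dg, dh, ef, eg, fg, gh
  2-simplices (16): abe, abf, ace, acg, adf, adg, bde, bdh, bfg, bgh, cdf, cdh, cef, cgh, deg, efg

giving chain groups C_0 ≅ Z^8, C_1 ≅ Z^24, C_2 ≅ Z^16.

Boundary ∂_1: C_1 → C_0 is given by ∂[p,q] = [q] − [p].
As a 8×24 matrix over Z this has rank 7, with invariant factors (1,1,1,1,1,1,1).

The boundary map ∂_2: C_2 → C_1 sends each 2-simplex [p,q,r] to [q,r] − [p,r] + [p,q]. For instance
  ∂cgh = gh − ch + cg,
  ∂bdh = dh − bh + bd.
As a 24×16 matrix over Z this has rank 15, with invariant factors (1,1,1,1,1,1,1,1,1,1,1,1,1,1,1).

Now H_k = ker ∂_k / im ∂_{k+1}, so:

  H_1: rank ker ∂_1 − rank ∂_2 = (24 − 7) − 15 = 2, and the invariant factors of ∂_2 are all 1, so H_1 ≅ Z^2.

(K is a triangulation of the torus T^2.)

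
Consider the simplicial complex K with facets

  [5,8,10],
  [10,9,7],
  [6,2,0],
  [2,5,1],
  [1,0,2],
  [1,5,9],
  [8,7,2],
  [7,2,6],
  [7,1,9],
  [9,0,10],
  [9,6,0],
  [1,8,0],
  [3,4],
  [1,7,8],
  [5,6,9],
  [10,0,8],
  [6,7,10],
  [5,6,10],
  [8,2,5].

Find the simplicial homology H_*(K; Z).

H_0 = Z^2,  H_1 = Z ⊕ Z/2Z,  H_2 = 0.

Order the vertices as 0 < 1 < 2 < 3 < 4 < 5 < 6 < 7 < 8 < 9 < 10. Listing each simplex with vertices in this order, K has dimension 2 with simplices:

  0-simplices (11): [0], [1], [2], [3], [4], [5], [6], [7], [8], [9], [10]
  1-simplices (28): (28 of them)
  2-simplices (18): (18 of them)

so the chain groups are C_0 ≅ Z^11, C_1 ≅ Z^28, C_2 ≅ Z^18.

Boundary ∂_1: C_1 → C_0 is given by ∂[p,q] = [q] − [p].
The resulting 11×28 matrix has rank 9, and its Smith normal form has invariant factors (1,1,1,1,1,1,1,1,1).

The boundary map ∂_2: C_2 → C_1 sends each 2-simplex [p,q,r] to [q,r] − [p,r] + [p,q]. For instance
  ∂[6,7,10] = [7,10] − [6,10] + [6,7],
  ∂[0,8,10] = [8,10] − [0,10] + [0,8].
The 28×18 boundary matrix has rank 18 and Smith normal form diag(1,1,1,1,1,1,1,1,1,1,1,1,1,1,1,1,1,2).

Now H_k = ker ∂_k / im ∂_{k+1}, so:

  H_0: rank C_0 − rank ∂_1 = 11 − 9 = 2, and the invariant factors of ∂_1 are all 1, so H_0 ≅ Z^2.
  H_1: rank ker ∂_1 − rank ∂_2 = (28 − 9) − 18 = 1, and ∂_2 has invariant factor 2 > 1, so H_1 ≅ Z ⊕ Z/2Z.
  H_2: rank ker ∂_2 − rank ∂_3 = (18 − 18) − 0 = 0, and there is no ∂_3, so H_2 ≅ 0.

As a check, the Euler characteristic is 11 − 28 + 18 = 1, which agrees with 2 − 1 + 0 = 1.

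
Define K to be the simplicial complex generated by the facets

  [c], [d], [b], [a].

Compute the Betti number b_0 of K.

Take the total order a < b < c < d on the vertex set. Then K (dimension 0) consists of the simplices:

  0-simplices (4): a, b, c, d

Hence C_0 ≅ Z^4.

From H_k ≅ ker(∂_k) / im(∂_{k+1}) we obtain:

  H_0: rank C_0 − rank ∂_1 = 4 − 0 = 4, and there is no ∂_1, so H_0 = Z^4.

Hence the Betti numbers are b_0 = 4.

b_0 = 4.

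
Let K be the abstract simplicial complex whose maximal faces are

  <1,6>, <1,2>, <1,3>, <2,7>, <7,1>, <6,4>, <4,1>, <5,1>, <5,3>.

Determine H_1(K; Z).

Fix the vertex order 1 < 2 < 3 < 4 < 5 < 6 < 7 and write every simplex with vertices in increasing order. Then dim K = 1 and the simplices of K are:

  0-simplices (7): [1], [2], [3], [4], [5], [6], [7]
  1-simplices (9): [1,2], [1,3], [1,4], [1,5], [1,6], [1,7], [2,7], [3,5], [4,6]

so the chain groups are C_0 ≅ Z^7, C_1 ≅ Z^9.

Boundary ∂_1: C_1 → C_0 sends each edge [p,q] (with p < q) to q − p. For instance
  ∂[3,5] = [5] − [3].
The 7×9 boundary matrix has rank 6 and Smith normal form diag(1,1,1,1,1,1).

Computing H_k = (kernel of ∂_k) / (image of ∂_{k+1}):

  H_1: rank ker ∂_1 − rank ∂_2 = (9 − 6) − 0 = 3, and there is no ∂_2, so H_1 = Z^3.

H_1 = Z^3.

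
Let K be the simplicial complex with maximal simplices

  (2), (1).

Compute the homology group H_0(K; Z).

K has 2 vertices.
rank ∂_0 = 0, rank ∂_1 = 0 ⇒ b_0 = 2 − 0 − 0 = 2. So H_0 ≅ Z^2.

H_0 ≅ Z^2.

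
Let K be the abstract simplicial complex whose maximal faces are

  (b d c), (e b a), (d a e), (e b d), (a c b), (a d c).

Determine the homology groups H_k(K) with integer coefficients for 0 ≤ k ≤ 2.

H_0 = Z,  H_1 = 0,  H_2 = Z.

Fix the vertex order a < b < c < d < e and write every simplex with vertices in increasing order. Then dim K = 2 and the simplices of K are:

  0-simplices (5): a, b, c, d, e
  1-simplices (9): ab, ac, ad, ae, bc, bd, be, cd, de
  2-simplices (6): abc, abe, acd, ade, bcd, bde

giving chain groups C_0 ≅ Z^5, C_1 ≅ Z^9, C_2 ≅ Z^6.

The boundary map ∂_1: C_1 → C_0 sends each edge [p,q] (with p < q) to q − p. For instance
  ∂ab = b − a.
The 5×9 boundary matrix has rank 4 and Smith normal form diag(1,1,1,1).

Boundary ∂_2: C_2 → C_1 acts by ∂[p,q,r] = [q,r] − [p,r] + [p,q]. For instance
  ∂ade = de − ae + ad,
  ∂bde = de − be + bd.
As a 9×6 matrix over Z this has rank 5, with invariant factors (1,1,1,1,1).

Computing H_k = (kernel of ∂_k) / (image of ∂_{k+1}):

  H_0: rank C_0 − rank ∂_1 = 5 − 4 = 1, and the invariant factors of ∂_1 are all 1, so H_0 ≅ Z.
  H_1: rank ker ∂_1 − rank ∂_2 = (9 − 4) − 5 = 0, and the invariant factors of ∂_2 are all 1, so H_1 ≅ 0.
  H_2: rank ker ∂_2 − rank ∂_3 = (6 − 5) − 0 = 1, and there is no ∂_3, so H_2 ≅ Z.

As a check, the Euler characteristic is 5 − 9 + 6 = 2, which agrees with 1 − 0 + 1 = 2.
(K is a triangulation of the 2-sphere S^2.)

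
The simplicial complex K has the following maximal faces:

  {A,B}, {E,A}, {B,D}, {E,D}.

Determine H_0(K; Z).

H_0 ≅ Z.

Order the vertices as A < B < D < E. Listing each simplex with vertices in this order, K has dimension 1 with simplices:

  0-simplices (4): A, B, D, E
  1-simplices (4): AB, AE, BD, DE

Hence C_0 ≅ Z^4, C_1 ≅ Z^4.

∂_1: C_1 → C_0 sends each edge [p,q] (with p < q) to q − p. For instance
  ∂DE = E − D.
The 4×4 boundary matrix has rank 3 and Smith normal form diag(1,1,1).

Now H_k = ker ∂_k / im ∂_{k+1}, so:

  H_0: rank C_0 − rank ∂_1 = 4 − 3 = 1, and the invariant factors of ∂_1 are all 1, so H_0 ≅ Z.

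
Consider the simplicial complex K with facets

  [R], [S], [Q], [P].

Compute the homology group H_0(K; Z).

Fix the vertex order P < Q < R < S and write every simplex with vertices in increasing order. Then dim K = 0 and the simplices of K are:

  0-simplices (4): P, Q, R, S

so the chain groups are C_0 ≅ Z^4.

Reading off H_k = ker ∂_k / im ∂_{k+1}:

  H_0: rank C_0 − rank ∂_1 = 4 − 0 = 4, and there is no ∂_1, so H_0 = Z^4.

H_0 ≅ Z^4.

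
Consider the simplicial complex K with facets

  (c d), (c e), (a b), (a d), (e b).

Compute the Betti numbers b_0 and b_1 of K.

We work with the vertex ordering a < b < c < d < e. The simplices of K, each written with vertices in increasing order, are:

  0-simplices (5): a, b, c, d, e
  1-simplices (5): ab, ad, be, cd, ce

giving chain groups C_0 ≅ Z^5, C_1 ≅ Z^5.

Boundary ∂_1: C_1 → C_0 sends each edge [p,q] (with p < q) to q − p. For instance
  ∂cd = d − c.
This gives a 5×5 integer matrix of rank 4; reducing to Smith normal form yields diagonal entries (1,1,1,1).

From H_k ≅ ker(∂_k) / im(∂_{k+1}) we obtain:

  H_0: rank C_0 − rank ∂_1 = 5 − 4 = 1, and the invariant factors of ∂_1 are all 1, so H_0 ≅ Z.
  H_1: rank ker ∂_1 − rank ∂_2 = (5 − 4) − 0 = 1, and there is no ∂_2, so H_1 ≅ Z.

As a check, the Euler characteristic is 5 − 5 = 0, which agrees with 1 − 1 = 0.

Hence the Betti numbers are b_0 = 1, b_1 = 1.

b_0 = 1, b_1 = 1.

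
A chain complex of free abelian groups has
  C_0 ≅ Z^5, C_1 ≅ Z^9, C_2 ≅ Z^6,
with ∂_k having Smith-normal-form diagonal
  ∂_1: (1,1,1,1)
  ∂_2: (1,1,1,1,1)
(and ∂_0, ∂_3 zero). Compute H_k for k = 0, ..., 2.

H_0: b_0 = 5 − 0 − 4 = 1; torsion from ∂_1 factors > 1: none. So H_0 ≅ Z.
H_1: b_1 = 9 − 4 − 5 = 0; torsion from ∂_2 factors > 1: none. So H_1 ≅ 0.
H_2: b_2 = 6 − 5 − 0 = 1; torsion from ∂_3 factors > 1: none. So H_2 ≅ Z.

H_0 ≅ Z,  H_1 = 0,  H_2 ≅ Z.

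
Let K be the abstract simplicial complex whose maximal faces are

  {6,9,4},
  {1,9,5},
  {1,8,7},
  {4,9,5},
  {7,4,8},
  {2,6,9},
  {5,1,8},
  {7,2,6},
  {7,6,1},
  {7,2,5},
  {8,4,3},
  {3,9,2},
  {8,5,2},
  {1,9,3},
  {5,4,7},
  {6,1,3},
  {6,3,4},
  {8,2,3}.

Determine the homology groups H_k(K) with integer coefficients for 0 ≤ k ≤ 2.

Fix the vertex order 1 < 2 < 3 < 4 < 5 < 6 < 7 < 8 < 9 and write every simplex with vertices in increasing order. Then dim K = 2 and the simplices of K are:

  0-simplices (9): [1], [2], [3], [4], [5], [6], [7], [8], [9]
  1-simplices (27): (27 of them)
  2-simplices (18): [1,3,6], [1,3,9], [1,5,8], [1,5,9], [1,6,7], [1,7,8], [2,3,8], [2,3,9], [2,5,7], [2,5,8], [2,6,7], [2,6,9], [3,4,6], [3,4,8], [4,5,7], [4,5,9], [4,6,9], [4,7,8]

giving chain groups C_0 ≅ Z^9, C_1 ≅ Z^27, C_2 ≅ Z^18.

Boundary ∂_1: C_1 → C_0 maps an edge to its endpoints' difference, ∂[p,q] = q − p. For instance
  ∂[1,6] = [6] − [1].
As a 9×27 matrix over Z this has rank 8, with invariant factors (1,1,1,1,1,1,1,1).

∂_2: C_2 → C_1 acts by ∂[p,q,r] = [q,r] − [p,r] + [p,q]. For instance
  ∂[1,3,6] = [3,6] − [1,6] + [1,3],
  ∂[1,6,7] = [6,7] − [1,7] + [1,6].
The 27×18 boundary matrix has rank 18 and Smith normal form diag(1,1,1,1,1,1,1,1,1,1,1,1,1,1,1,1,1,2).

Reading off H_k = ker ∂_k / im ∂_{k+1}:

  H_0: rank C_0 − rank ∂_1 = 9 − 8 = 1, and the invariant factors of ∂_1 are all 1, so H_0 ≅ Z.
  H_1: rank ker ∂_1 − rank ∂_2 = (27 − 8) − 18 = 1, and ∂_2 has invariant factor 2 > 1, so H_1 ≅ Z × Z/2.
  H_2: rank ker ∂_2 − rank ∂_3 = (18 − 18) − 0 = 0, and there is no ∂_3, so H_2 ≅ 0.

As a check, the Euler characteristic is 9 − 27 + 18 = 0, which agrees with 1 − 1 + 0 = 0.

H_0 = Z,  H_1 = Z × Z/2,  H_2 = 0.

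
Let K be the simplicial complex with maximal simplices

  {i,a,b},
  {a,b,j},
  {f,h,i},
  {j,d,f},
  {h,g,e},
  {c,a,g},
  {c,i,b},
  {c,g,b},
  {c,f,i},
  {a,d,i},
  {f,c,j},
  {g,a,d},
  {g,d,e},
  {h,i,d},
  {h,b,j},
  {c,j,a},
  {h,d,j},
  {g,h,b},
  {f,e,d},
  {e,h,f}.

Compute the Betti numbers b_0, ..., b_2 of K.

Fix the vertex order a < b < c < d < e < f < g < h < i < j and write every simplex with vertices in increasing order. Then dim K = 2 and the simplices of K are:

  0-simplices (10): a, b, c, d, e, f, g, h, i, j
  1-simplices (30): ab, ac, ad, ag, ai, aj, bc, bg, bh, bi, bj, cf, cg, ci, cj, de, df, dg, dh, di, dj, ef, eg, eh, fh, fi, fj, gh, hi, hj
  2-simplices (20): abi, abj, acg, acj, adg, adi, bcg, bci, bgh, bhj, cfi, cfj, def, deg, dfj, dhi, dhj, efh, egh, fhi

Hence C_0 ≅ Z^10, C_1 ≅ Z^30, C_2 ≅ Z^20.

Boundary ∂_1: C_1 → C_0 sends each edge [p,q] (with p < q) to q − p.
The 10×30 boundary matrix has rank 9 and Smith normal form diag(1,1,1,1,1,1,1,1,1).

Boundary ∂_2: C_2 → C_1 sends each 2-simplex [p,q,r] to [q,r] − [p,r] + [p,q]. For instance
  ∂dfj = fj − dj + df,
  ∂adi = di − ai + ad.
As a 30×20 matrix over Z this has rank 20, with invariant factors (1,1,1,1,1,1,1,1,1,1,1,1,1,1,1,1,1,1,1,2).

Now H_k = ker ∂_k / im ∂_{k+1}, so:

  H_0: rank C_0 − rank ∂_1 = 10 − 9 = 1, and the invariant factors of ∂_1 are all 1, so H_0 ≅ Z.
  H_1: rank ker ∂_1 − rank ∂_2 = (30 − 9) − 20 = 1, and ∂_2 has invariant factor 2 > 1, so H_1 ≅ Z ⊕ Z_2.
  H_2: rank ker ∂_2 − rank ∂_3 = (20 − 20) − 0 = 0, and there is no ∂_3, so H_2 ≅ 0.

As a check, the Euler characteristic is 10 − 30 + 20 = 0, which agrees with 1 − 1 + 0 = 0.

Hence the Betti numbers are b_0 = 1, b_1 = 1, b_2 = 0.

b_0 = 1, b_1 = 1, b_2 = 0.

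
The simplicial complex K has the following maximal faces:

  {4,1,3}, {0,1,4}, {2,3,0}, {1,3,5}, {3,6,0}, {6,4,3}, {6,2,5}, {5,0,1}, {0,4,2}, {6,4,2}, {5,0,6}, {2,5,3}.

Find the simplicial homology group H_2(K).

We work with the vertex ordering 0 < 1 < 2 < 3 < 4 < 5 < 6. The simplices of K, each written with vertices in increasing order, are:

  0-simplices (7): [0], [1], [2], [3], [4], [5], [6]
  1-simplices (18): [0,1], [0,2], [0,3], [0,4], [0,5], [0,6], [1,3], [1,4], [1,5], [2,3], [2,4], [2,5], [2,6], [3,4], [3,5], [3,6], [4,6], [5,6]
  2-simplices (12): [0,1,4], [0,1,5], [0,2,3], [0,2,4], [0,3,6], [0,5,6], [1,3,4], [1,3,5], [2,3,5], [2,4,6], [2,5,6], [3,4,6]

so the chain groups are C_0 ≅ Z^7, C_1 ≅ Z^18, C_2 ≅ Z^12.

∂_1: C_1 → C_0 sends each edge [p,q] (with p < q) to q − p. For instance
  ∂[2,3] = [3] − [2].
The resulting 7×18 matrix has rank 6, and its Smith normal form has invariant factors (1,1,1,1,1,1).

Boundary ∂_2: C_2 → C_1 maps a triangle to the signed sum of its edges. For instance
  ∂[0,1,5] = [1,5] − [0,5] + [0,1],
  ∂[3,4,6] = [4,6] − [3,6] + [3,4].
The 18×12 boundary matrix has rank 12 and Smith normal form diag(1,1,1,1,1,1,1,1,1,1,1,2).

From H_k ≅ ker(∂_k) / im(∂_{k+1}) we obtain:

  H_2: rank ker ∂_2 − rank ∂_3 = (12 − 12) − 0 = 0, and there is no ∂_3, so H_2 ≅ 0.

H_2 = 0.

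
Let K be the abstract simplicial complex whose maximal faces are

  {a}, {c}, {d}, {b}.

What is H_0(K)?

Order the vertices as a < b < c < d. Listing each simplex with vertices in this order, K has dimension 0 with simplices:

  0-simplices (4): a, b, c, d

giving chain groups C_0 ≅ Z^4.

Now H_k = ker ∂_k / im ∂_{k+1}, so:

  H_0: rank C_0 − rank ∂_1 = 4 − 0 = 4, and there is no ∂_1, so H_0 ≅ Z^4.

H_0 = Z^4.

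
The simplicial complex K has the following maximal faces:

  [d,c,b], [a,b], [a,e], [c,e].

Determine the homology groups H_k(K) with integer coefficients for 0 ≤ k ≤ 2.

H_0 ≅ Z,  H_1 ≅ Z,  H_2 = 0.

Take the total order a < b < c < d < e on the vertex set. Then K (dimension 2) consists of the simplices:

  0-simplices (5): a, b, c, d, e
  1-simplices (6): ab, ae, bc, bd, cd, ce
  2-simplices (1): bcd

giving chain groups C_0 ≅ Z^5, C_1 ≅ Z^6, C_2 ≅ Z^1.

Boundary ∂_1: C_1 → C_0 sends each edge [p,q] (with p < q) to q − p. For instance
  ∂ab = b − a.
This gives a 5×6 integer matrix of rank 4; reducing to Smith normal form yields diagonal entries (1,1,1,1).

Boundary ∂_2: C_2 → C_1 acts by ∂[p,q,r] = [q,r] − [p,r] + [p,q]. For instance
  ∂bcd = cd − bd + bc.
This gives a 6×1 integer matrix of rank 1; reducing to Smith normal form yields diagonal entries (1).

Reading off H_k = ker ∂_k / im ∂_{k+1}:

  H_0: rank C_0 − rank ∂_1 = 5 − 4 = 1, and the invariant factors of ∂_1 are all 1, so H_0 = Z.
  H_1: rank ker ∂_1 − rank ∂_2 = (6 − 4) − 1 = 1, and the invariant factors of ∂_2 are all 1, so H_1 = Z.
  H_2: rank ker ∂_2 − rank ∂_3 = (1 − 1) − 0 = 0, and there is no ∂_3, so H_2 = 0.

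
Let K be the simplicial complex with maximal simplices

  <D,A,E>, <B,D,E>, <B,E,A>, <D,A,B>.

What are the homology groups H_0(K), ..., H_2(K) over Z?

H_0 ≅ Z,  H_1 = 0,  H_2 ≅ Z.

Fix the vertex order A < B < D < E and write every simplex with vertices in increasing order. Then dim K = 2 and the simplices of K are:

  0-simplices (4): A, B, D, E
  1-simplices (6): AB, AD, AE, BD, BE, DE
  2-simplices (4): ABD, ABE, ADE, BDE

so the chain groups are C_0 ≅ Z^4, C_1 ≅ Z^6, C_2 ≅ Z^4.

Boundary ∂_1: C_1 → C_0 is given by ∂[p,q] = [q] − [p]. For instance
  ∂BD = D − B.
The resulting 4×6 matrix has rank 3, and its Smith normal form has invariant factors (1,1,1).

∂_2: C_2 → C_1 acts by ∂[p,q,r] = [q,r] − [p,r] + [p,q]. For instance
  ∂ABE = BE − AE + AB,
  ∂BDE = DE − BE + BD.
The resulting 6×4 matrix has rank 3, and its Smith normal form has invariant factors (1,1,1).

From H_k ≅ ker(∂_k) / im(∂_{k+1}) we obtain:

  H_0: rank C_0 − rank ∂_1 = 4 − 3 = 1, and the invariant factors of ∂_1 are all 1, so H_0 = Z.
  H_1: rank ker ∂_1 − rank ∂_2 = (6 − 3) − 3 = 0, and the invariant factors of ∂_2 are all 1, so H_1 = 0.
  H_2: rank ker ∂_2 − rank ∂_3 = (4 − 3) − 0 = 1, and there is no ∂_3, so H_2 = Z.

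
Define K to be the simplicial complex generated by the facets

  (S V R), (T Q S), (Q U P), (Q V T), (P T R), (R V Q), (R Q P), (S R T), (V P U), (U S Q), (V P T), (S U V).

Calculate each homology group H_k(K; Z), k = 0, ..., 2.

Fix the vertex order P < Q < R < S < T < U < V and write every simplex with vertices in increasing order. Then dim K = 2 and the simplices of K are:

  0-simplices (7): P, Q, R, S, T, U, V
  1-simplices (18): PQ, PR, PT, PU, PV, QR, QS, QT, QU, QV, RS, RT, RV, ST, SU, SV, TV, UV
  2-simplices (12): PQR, PQU, PRT, PTV, PUV, QRV, QST, QSU, QTV, RST, RSV, SUV

so the chain groups are C_0 ≅ Z^7, C_1 ≅ Z^18, C_2 ≅ Z^12.

The boundary map ∂_1: C_1 → C_0 sends each edge [p,q] (with p < q) to q − p.
As a 7×18 matrix over Z this has rank 6, with invariant factors (1,1,1,1,1,1).

Boundary ∂_2: C_2 → C_1 maps a triangle to the signed sum of its edges. For instance
  ∂QSU = SU − QU + QS,
  ∂PQR = QR − PR + PQ.
As a 18×12 matrix over Z this has rank 12, with invariant factors (1,1,1,1,1,1,1,1,1,1,1,2).

Now H_k = ker ∂_k / im ∂_{k+1}, so:

  H_0: rank C_0 − rank ∂_1 = 7 − 6 = 1, and the invariant factors of ∂_1 are all 1, so H_0 ≅ Z.
  H_1: rank ker ∂_1 − rank ∂_2 = (18 − 6) − 12 = 0, and ∂_2 has invariant factor 2 > 1, so H_1 ≅ Z/2.
  H_2: rank ker ∂_2 − rank ∂_3 = (12 − 12) − 0 = 0, and there is no ∂_3, so H_2 ≅ 0.

As a check, the Euler characteristic is 7 − 18 + 12 = 1, which agrees with 1 − 0 + 0 = 1.

H_0 = Z,  H_1 = Z/2,  H_2 = 0.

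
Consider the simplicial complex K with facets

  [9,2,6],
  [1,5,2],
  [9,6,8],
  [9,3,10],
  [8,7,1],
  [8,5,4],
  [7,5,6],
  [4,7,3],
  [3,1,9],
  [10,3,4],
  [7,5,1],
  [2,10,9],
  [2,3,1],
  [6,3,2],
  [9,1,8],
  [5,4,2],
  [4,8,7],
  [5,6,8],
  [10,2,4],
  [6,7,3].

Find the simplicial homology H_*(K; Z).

H_0 ≅ Z,  H_1 ≅ Z ⊕ Z/2,  H_2 = 0.

Order the vertices as 1 < 2 < 3 < 4 < 5 < 6 < 7 < 8 < 9 < 10. Listing each simplex with vertices in this order, K has dimension 2 with simplices:

  0-simplices (10): [1], [2], [3], [4], [5], [6], [7], [8], [9], [10]
  1-simplices (30): (30 of them)
  2-simplices (20): (20 of them)

so the chain groups are C_0 ≅ Z^10, C_1 ≅ Z^30, C_2 ≅ Z^20.

The boundary map ∂_1: C_1 → C_0 sends each edge [p,q] (with p < q) to q − p.
This gives a 10×30 integer matrix of rank 9; reducing to Smith normal form yields diagonal entries (1,1,1,1,1,1,1,1,1).

The boundary map ∂_2: C_2 → C_1 sends each 2-simplex [p,q,r] to [q,r] − [p,r] + [p,q]. For instance
  ∂[5,6,7] = [6,7] − [5,7] + [5,6],
  ∂[1,2,5] = [2,5] − [1,5] + [1,2].
This gives a 30×20 integer matrix of rank 20; reducing to Smith normal form yields diagonal entries (1,1,1,1,1,1,1,1,1,1,1,1,1,1,1,1,1,1,1,2).

Computing H_k = (kernel of ∂_k) / (image of ∂_{k+1}):

  H_0: rank C_0 − rank ∂_1 = 10 − 9 = 1, and the invariant factors of ∂_1 are all 1, so H_0 ≅ Z.
  H_1: rank ker ∂_1 − rank ∂_2 = (30 − 9) − 20 = 1, and ∂_2 has invariant factor 2 > 1, so H_1 ≅ Z ⊕ Z/2.
  H_2: rank ker ∂_2 − rank ∂_3 = (20 − 20) − 0 = 0, and there is no ∂_3, so H_2 ≅ 0.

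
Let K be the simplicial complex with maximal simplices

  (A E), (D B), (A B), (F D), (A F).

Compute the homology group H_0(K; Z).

H_0 = Z.

Take the total order A < B < D < E < F on the vertex set. Then K (dimension 1) consists of the simplices:

  0-simplices (5): A, B, D, E, F
  1-simplices (5): AB, AE, AF, BD, DF

Hence C_0 ≅ Z^5, C_1 ≅ Z^5.

∂_1: C_1 → C_0 is given by ∂[p,q] = [q] − [p]. For instance
  ∂BD = D − B.
As a 5×5 matrix over Z this has rank 4, with invariant factors (1,1,1,1).

Now H_k = ker ∂_k / im ∂_{k+1}, so:

  H_0: rank C_0 − rank ∂_1 = 5 − 4 = 1, and the invariant factors of ∂_1 are all 1, so H_0 = Z.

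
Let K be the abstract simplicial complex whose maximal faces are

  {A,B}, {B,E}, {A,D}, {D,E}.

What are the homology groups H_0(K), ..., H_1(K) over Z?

Take the total order A < B < D < E on the vertex set. Then K (dimension 1) consists of the simplices:

  0-simplices (4): A, B, D, E
  1-simplices (4): AB, AD, BE, DE

Hence C_0 ≅ Z^4, C_1 ≅ Z^4.

∂_1: C_1 → C_0 sends each edge [p,q] (with p < q) to q − p. For instance
  ∂BE = E − B.
As a 4×4 matrix over Z this has rank 3, with invariant factors (1,1,1).

Reading off H_k = ker ∂_k / im ∂_{k+1}:

  H_0: rank C_0 − rank ∂_1 = 4 − 3 = 1, and the invariant factors of ∂_1 are all 1, so H_0 ≅ Z.
  H_1: rank ker ∂_1 − rank ∂_2 = (4 − 3) − 0 = 1, and there is no ∂_2, so H_1 ≅ Z.

As a check, the Euler characteristic is 4 − 4 = 0, which agrees with 1 − 1 = 0.

H_0 = Z,  H_1 = Z.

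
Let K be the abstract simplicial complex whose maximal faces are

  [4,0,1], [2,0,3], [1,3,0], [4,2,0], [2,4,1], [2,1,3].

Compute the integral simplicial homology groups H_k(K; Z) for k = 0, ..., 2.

Fix the vertex order 0 < 1 < 2 < 3 < 4 and write every simplex with vertices in increasing order. Then dim K = 2 and the simplices of K are:

  0-simplices (5): [0], [1], [2], [3], [4]
  1-simplices (9): [0,1], [0,2], [0,3], [0,4], [1,2], [1,3], [1,4], [2,3], [2,4]
  2-simplices (6): [0,1,3], [0,1,4], [0,2,3], [0,2,4], [1,2,3], [1,2,4]

so the chain groups are C_0 ≅ Z^5, C_1 ≅ Z^9, C_2 ≅ Z^6.

The boundary map ∂_1: C_1 → C_0 sends each edge [p,q] (with p < q) to q − p. For instance
  ∂[0,4] = [4] − [0].
The resulting 5×9 matrix has rank 4, and its Smith normal form has invariant factors (1,1,1,1).

∂_2: C_2 → C_1 sends each 2-simplex [p,q,r] to [q,r] − [p,r] + [p,q]. For instance
  ∂[0,2,3] = [2,3] − [0,3] + [0,2],
  ∂[0,1,4] = [1,4] − [0,4] + [0,1].
The 9×6 boundary matrix has rank 5 and Smith normal form diag(1,1,1,1,1).

Computing H_k = (kernel of ∂_k) / (image of ∂_{k+1}):

  H_0: rank C_0 − rank ∂_1 = 5 − 4 = 1, and the invariant factors of ∂_1 are all 1, so H_0 ≅ Z.
  H_1: rank ker ∂_1 − rank ∂_2 = (9 − 4) − 5 = 0, and the invariant factors of ∂_2 are all 1, so H_1 ≅ 0.
  H_2: rank ker ∂_2 − rank ∂_3 = (6 − 5) − 0 = 1, and there is no ∂_3, so H_2 ≅ Z.

(K is a triangulation of the 2-sphere S^2.)

H_0 ≅ Z,  H_1 = 0,  H_2 ≅ Z.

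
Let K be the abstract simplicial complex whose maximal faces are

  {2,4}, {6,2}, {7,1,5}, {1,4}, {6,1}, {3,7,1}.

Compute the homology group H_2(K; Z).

K has 7 vertices, 9 edges, 2 triangles.
rank ∂_2 = 2, rank ∂_3 = 0 ⇒ b_2 = 2 − 2 − 0 = 0. So H_2 = 0.

H_2 ≅ 0.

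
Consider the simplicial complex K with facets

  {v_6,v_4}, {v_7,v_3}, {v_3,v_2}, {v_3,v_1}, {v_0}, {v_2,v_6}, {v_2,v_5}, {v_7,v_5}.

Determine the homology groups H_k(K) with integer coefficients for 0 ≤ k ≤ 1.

H_0 = Z^2,  H_1 = Z.

K has 8 vertices, 7 edges.
rank ∂_0 = 0, rank ∂_1 = 6 ⇒ b_0 = 8 − 0 − 6 = 2; all invariant factors of ∂_1 are 1 so no torsion. So H_0 ≅ Z^2.
rank ∂_1 = 6, rank ∂_2 = 0 ⇒ b_1 = 7 − 6 − 0 = 1. So H_1 ≅ Z.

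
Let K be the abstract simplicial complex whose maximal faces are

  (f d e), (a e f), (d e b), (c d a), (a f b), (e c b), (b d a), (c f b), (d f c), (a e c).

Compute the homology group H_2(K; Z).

H_2 = 0.

Order the vertices as a < b < c < d < e < f. Listing each simplex with vertices in this order, K has dimension 2 with simplices:

  0-simplices (6): a, b, c, d, e, f
  1-simplices (15): ab, ac, ad, ae, af, bc, bd, be, bf, cd, ce, cf, de, df, ef
  2-simplices (10): abd, abf, acd, ace, aef, bce, bcf, bde, cdf, def

giving chain groups C_0 ≅ Z^6, C_1 ≅ Z^15, C_2 ≅ Z^10.

Boundary ∂_1: C_1 → C_0 is given by ∂[p,q] = [q] − [p].
The resulting 6×15 matrix has rank 5, and its Smith normal form has invariant factors (1,1,1,1,1).

∂_2: C_2 → C_1 maps a triangle to the signed sum of its edges. For instance
  ∂abd = bd − ad + ab,
  ∂ace = ce − ae + ac.
This gives a 15×10 integer matrix of rank 10; reducing to Smith normal form yields diagonal entries (1,1,1,1,1,1,1,1,1,2).

Now H_k = ker ∂_k / im ∂_{k+1}, so:

  H_2: rank ker ∂_2 − rank ∂_3 = (10 − 10) − 0 = 0, and there is no ∂_3, so H_2 ≅ 0.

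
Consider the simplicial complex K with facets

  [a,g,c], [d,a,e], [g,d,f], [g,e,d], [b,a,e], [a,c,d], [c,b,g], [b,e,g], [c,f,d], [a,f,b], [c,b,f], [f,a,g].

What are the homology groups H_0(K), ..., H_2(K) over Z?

We work with the vertex ordering a < b < c < d < e < f < g. The simplices of K, each written with vertices in increasing order, are:

  0-simplices (7): a, b, c, d, e, f, g
  1-simplices (18): ab, ac, ad, ae, af, ag, bc, be, bf, bg, cd, cf, cg, de, df, dg, eg, fg
  2-simplices (12): abe, abf, acd, acg, ade, afg, bcf, bcg, beg, cdf, deg, dfg

giving chain groups C_0 ≅ Z^7, C_1 ≅ Z^18, C_2 ≅ Z^12.

∂_1: C_1 → C_0 maps an edge to its endpoints' difference, ∂[p,q] = q − p. For instance
  ∂ab = b − a.
As a 7×18 matrix over Z this has rank 6, with invariant factors (1,1,1,1,1,1).

∂_2: C_2 → C_1 sends each 2-simplex [p,q,r] to [q,r] − [p,r] + [p,q]. For instance
  ∂acg = cg − ag + ac,
  ∂acd = cd − ad + ac.
The 18×12 boundary matrix has rank 12 and Smith normal form diag(1,1,1,1,1,1,1,1,1,1,1,2).

Reading off H_k = ker ∂_k / im ∂_{k+1}:

  H_0: rank C_0 − rank ∂_1 = 7 − 6 = 1, and the invariant factors of ∂_1 are all 1, so H_0 = Z.
  H_1: rank ker ∂_1 − rank ∂_2 = (18 − 6) − 12 = 0, and ∂_2 has invariant factor 2 > 1, so H_1 = Z/2Z.
  H_2: rank ker ∂_2 − rank ∂_3 = (12 − 12) − 0 = 0, and there is no ∂_3, so H_2 = 0.

H_0 ≅ Z,  H_1 ≅ Z/2Z,  H_2 = 0.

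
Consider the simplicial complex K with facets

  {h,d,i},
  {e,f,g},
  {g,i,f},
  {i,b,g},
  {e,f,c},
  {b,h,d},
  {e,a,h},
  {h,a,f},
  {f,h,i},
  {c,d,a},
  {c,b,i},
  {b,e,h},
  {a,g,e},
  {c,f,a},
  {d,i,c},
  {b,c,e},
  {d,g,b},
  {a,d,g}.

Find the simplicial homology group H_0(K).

H_0 = Z.

K has 9 vertices, 27 edges, 18 triangles.
rank ∂_0 = 0, rank ∂_1 = 8 ⇒ b_0 = 9 − 0 − 8 = 1; all invariant factors of ∂_1 are 1 so no torsion. So H_0 = Z.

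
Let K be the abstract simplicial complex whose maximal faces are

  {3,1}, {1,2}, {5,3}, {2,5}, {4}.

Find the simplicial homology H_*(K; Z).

We work with the vertex ordering 1 < 2 < 3 < 4 < 5. The simplices of K, each written with vertices in increasing order, are:

  0-simplices (5): [1], [2], [3], [4], [5]
  1-simplices (4): [1,2], [1,3], [2,5], [3,5]

giving chain groups C_0 ≅ Z^5, C_1 ≅ Z^4.

The boundary map ∂_1: C_1 → C_0 maps an edge to its endpoints' difference, ∂[p,q] = q − p. For instance
  ∂[2,5] = [5] − [2].
The 5×4 boundary matrix has rank 3 and Smith normal form diag(1,1,1).

Reading off H_k = ker ∂_k / im ∂_{k+1}:

  H_0: rank C_0 − rank ∂_1 = 5 − 3 = 2, and the invariant factors of ∂_1 are all 1, so H_0 = Z^2.
  H_1: rank ker ∂_1 − rank ∂_2 = (4 − 3) − 0 = 1, and there is no ∂_2, so H_1 = Z.

H_0 = Z^2,  H_1 = Z.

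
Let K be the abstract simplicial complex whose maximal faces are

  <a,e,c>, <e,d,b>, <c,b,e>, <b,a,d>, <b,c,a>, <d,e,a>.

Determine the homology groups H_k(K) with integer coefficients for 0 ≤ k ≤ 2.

H_0 = Z,  H_1 = 0,  H_2 = Z.

Order the vertices as a < b < c < d < e. Listing each simplex with vertices in this order, K has dimension 2 with simplices:

  0-simplices (5): a, b, c, d, e
  1-simplices (9): ab, ac, ad, ae, bc, bd, be, ce, de
  2-simplices (6): abc, abd, ace, ade, bce, bde

giving chain groups C_0 ≅ Z^5, C_1 ≅ Z^9, C_2 ≅ Z^6.

Boundary ∂_1: C_1 → C_0 sends each edge [p,q] (with p < q) to q − p.
This gives a 5×9 integer matrix of rank 4; reducing to Smith normal form yields diagonal entries (1,1,1,1).

∂_2: C_2 → C_1 sends each 2-simplex [p,q,r] to [q,r] − [p,r] + [p,q]. For instance
  ∂ade = de − ae + ad,
  ∂abd = bd − ad + ab.
This gives a 9×6 integer matrix of rank 5; reducing to Smith normal form yields diagonal entries (1,1,1,1,1).

From H_k ≅ ker(∂_k) / im(∂_{k+1}) we obtain:

  H_0: rank C_0 − rank ∂_1 = 5 − 4 = 1, and the invariant factors of ∂_1 are all 1, so H_0 = Z.
  H_1: rank ker ∂_1 − rank ∂_2 = (9 − 4) − 5 = 0, and the invariant factors of ∂_2 are all 1, so H_1 = 0.
  H_2: rank ker ∂_2 − rank ∂_3 = (6 − 5) − 0 = 1, and there is no ∂_3, so H_2 = Z.

As a check, the Euler characteristic is 5 − 9 + 6 = 2, which agrees with 1 − 0 + 1 = 2.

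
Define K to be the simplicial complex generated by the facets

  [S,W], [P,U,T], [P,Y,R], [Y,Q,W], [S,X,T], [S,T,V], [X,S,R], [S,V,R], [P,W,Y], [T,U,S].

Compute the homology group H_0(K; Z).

We work with the vertex ordering P < Q < R < S < T < U < V < W < X < Y. The simplices of K, each written with vertices in increasing order, are:

  0-simplices (10): P, Q, R, S, T, U, V, W, X, Y
  1-simplices (20): PR, PT, PU, PW, PY, QW, QY, RS, RV, RX, RY, ST, SU, SV, SW, SX, TU, TV, TX, WY
  2-simplices (9): PRY, PTU, PWY, QWY, RSV, RSX, STU, STV, STX

so the chain groups are C_0 ≅ Z^10, C_1 ≅ Z^20, C_2 ≅ Z^9.

∂_1: C_1 → C_0 is given by ∂[p,q] = [q] − [p]. For instance
  ∂PW = W − P.
As a 10×20 matrix over Z this has rank 9, with invariant factors (1,1,1,1,1,1,1,1,1).

Boundary ∂_2: C_2 → C_1 maps a triangle to the signed sum of its edges. For instance
  ∂RSX = SX − RX + RS,
  ∂QWY = WY − QY + QW.
As a 20×9 matrix over Z this has rank 9, with invariant factors (1,1,1,1,1,1,1,1,1).

From H_k ≅ ker(∂_k) / im(∂_{k+1}) we obtain:

  H_0: rank C_0 − rank ∂_1 = 10 − 9 = 1, and the invariant factors of ∂_1 are all 1, so H_0 = Z.

H_0 ≅ Z.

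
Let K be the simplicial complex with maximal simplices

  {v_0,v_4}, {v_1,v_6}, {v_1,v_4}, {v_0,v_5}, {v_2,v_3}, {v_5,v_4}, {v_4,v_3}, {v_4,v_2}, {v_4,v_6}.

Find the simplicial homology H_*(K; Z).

H_0 ≅ Z,  H_1 ≅ Z^3.

Fix the vertex order v_0 < v_1 < v_2 < v_3 < v_4 < v_5 < v_6 and write every simplex with vertices in increasing order. Then dim K = 1 and the simplices of K are:

  0-simplices (7): [v_0], [v_1], [v_2], [v_3], [v_4], [v_5], [v_6]
  1-simplices (9): [v_0,v_4], [v_0,v_5], [v_1,v_4], [v_1,v_6], [v_2,v_3], [v_2,v_4], [v_3,v_4], [v_4,v_5], [v_4,v_6]

giving chain groups C_0 ≅ Z^7, C_1 ≅ Z^9.

∂_1: C_1 → C_0 sends each edge [p,q] (with p < q) to q − p. For instance
  ∂[v_1,v_6] = [v_6] − [v_1].
The 7×9 boundary matrix has rank 6 and Smith normal form diag(1,1,1,1,1,1).

Computing H_k = (kernel of ∂_k) / (image of ∂_{k+1}):

  H_0: rank C_0 − rank ∂_1 = 7 − 6 = 1, and the invariant factors of ∂_1 are all 1, so H_0 = Z.
  H_1: rank ker ∂_1 − rank ∂_2 = (9 − 6) − 0 = 3, and there is no ∂_2, so H_1 = Z^3.

As a check, the Euler characteristic is 7 − 9 = -2, which agrees with 1 − 3 = -2.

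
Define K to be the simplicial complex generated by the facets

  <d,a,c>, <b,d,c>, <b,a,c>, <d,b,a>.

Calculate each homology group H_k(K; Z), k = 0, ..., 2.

H_0 = Z,  H_1 = 0,  H_2 = Z.

Fix the vertex order a < b < c < d and write every simplex with vertices in increasing order. Then dim K = 2 and the simplices of K are:

  0-simplices (4): a, b, c, d
  1-simplices (6): ab, ac, ad, bc, bd, cd
  2-simplices (4): abc, abd, acd, bcd

Hence C_0 ≅ Z^4, C_1 ≅ Z^6, C_2 ≅ Z^4.

The boundary map ∂_1: C_1 → C_0 maps an edge to its endpoints' difference, ∂[p,q] = q − p.
The resulting 4×6 matrix has rank 3, and its Smith normal form has invariant factors (1,1,1).

∂_2: C_2 → C_1 sends each 2-simplex [p,q,r] to [q,r] − [p,r] + [p,q]. For instance
  ∂acd = cd − ad + ac,
  ∂abc = bc − ac + ab.
As a 6×4 matrix over Z this has rank 3, with invariant factors (1,1,1).

Now H_k = ker ∂_k / im ∂_{k+1}, so:

  H_0: rank C_0 − rank ∂_1 = 4 − 3 = 1, and the invariant factors of ∂_1 are all 1, so H_0 = Z.
  H_1: rank ker ∂_1 − rank ∂_2 = (6 − 3) − 3 = 0, and the invariant factors of ∂_2 are all 1, so H_1 = 0.
  H_2: rank ker ∂_2 − rank ∂_3 = (4 − 3) − 0 = 1, and there is no ∂_3, so H_2 = Z.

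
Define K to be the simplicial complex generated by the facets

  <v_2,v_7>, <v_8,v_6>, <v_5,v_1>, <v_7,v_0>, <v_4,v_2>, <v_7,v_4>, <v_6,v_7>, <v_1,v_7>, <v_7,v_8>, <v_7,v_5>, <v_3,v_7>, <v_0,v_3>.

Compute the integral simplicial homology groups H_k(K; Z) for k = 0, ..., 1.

Take the total order v_0 < v_1 < v_2 < v_3 < v_4 < v_5 < v_6 < v_7 < v_8 on the vertex set. Then K (dimension 1) consists of the simplices:

  0-simplices (9): [v_0], [v_1], [v_2], [v_3], [v_4], [v_5], [v_6], [v_7], [v_8]
  1-simplices (12): [v_0,v_3], [v_0,v_7], [v_1,v_5], [v_1,v_7], [v_2,v_4], [v_2,v_7], [v_3,v_7], [v_4,v_7], [v_5,v_7], [v_6,v_7], [v_6,v_8], [v_7,v_8]

Hence C_0 ≅ Z^9, C_1 ≅ Z^12.

Boundary ∂_1: C_1 → C_0 sends each edge [p,q] (with p < q) to q − p. For instance
  ∂[v_1,v_5] = [v_5] − [v_1].
This gives a 9×12 integer matrix of rank 8; reducing to Smith normal form yields diagonal entries (1,1,1,1,1,1,1,1).

Computing H_k = (kernel of ∂_k) / (image of ∂_{k+1}):

  H_0: rank C_0 − rank ∂_1 = 9 − 8 = 1, and the invariant factors of ∂_1 are all 1, so H_0 ≅ Z.
  H_1: rank ker ∂_1 − rank ∂_2 = (12 − 8) − 0 = 4, and there is no ∂_2, so H_1 ≅ Z^4.

H_0 ≅ Z,  H_1 ≅ Z^4.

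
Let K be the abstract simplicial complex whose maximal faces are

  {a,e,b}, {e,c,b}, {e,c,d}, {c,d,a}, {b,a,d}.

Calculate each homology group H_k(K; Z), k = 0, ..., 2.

Order the vertices as a < b < c < d < e. Listing each simplex with vertices in this order, K has dimension 2 with simplices:

  0-simplices (5): a, b, c, d, e
  1-simplices (10): ab, ac, ad, ae, bc, bd, be, cd, ce, de
  2-simplices (5): abd, abe, acd, bce, cde

so the chain groups are C_0 ≅ Z^5, C_1 ≅ Z^10, C_2 ≅ Z^5.

The boundary map ∂_1: C_1 → C_0 is given by ∂[p,q] = [q] − [p]. For instance
  ∂ad = d − a.
This gives a 5×10 integer matrix of rank 4; reducing to Smith normal form yields diagonal entries (1,1,1,1).

∂_2: C_2 → C_1 sends each 2-simplex [p,q,r] to [q,r] − [p,r] + [p,q]. For instance
  ∂bce = ce − be + bc,
  ∂acd = cd − ad + ac.
As a 10×5 matrix over Z this has rank 5, with invariant factors (1,1,1,1,1).

Computing H_k = (kernel of ∂_k) / (image of ∂_{k+1}):

  H_0: rank C_0 − rank ∂_1 = 5 − 4 = 1, and the invariant factors of ∂_1 are all 1, so H_0 ≅ Z.
  H_1: rank ker ∂_1 − rank ∂_2 = (10 − 4) − 5 = 1, and the invariant factors of ∂_2 are all 1, so H_1 ≅ Z.
  H_2: rank ker ∂_2 − rank ∂_3 = (5 − 5) − 0 = 0, and there is no ∂_3, so H_2 ≅ 0.

As a check, the Euler characteristic is 5 − 10 + 5 = 0, which agrees with 1 − 1 + 0 = 0.

H_0 = Z,  H_1 = Z,  H_2 = 0.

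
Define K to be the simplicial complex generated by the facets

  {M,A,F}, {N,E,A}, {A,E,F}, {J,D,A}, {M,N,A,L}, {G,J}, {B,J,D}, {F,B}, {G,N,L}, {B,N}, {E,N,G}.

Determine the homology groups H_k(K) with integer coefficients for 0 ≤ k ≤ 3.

Fix the vertex order A < B < D < E < F < G < J < L < M < N and write every simplex with vertices in increasing order. Then dim K = 3 and the simplices of K are:

  0-simplices (10): A, B, D, E, F, G, J, L, M, N
  1-simplices (22): AD, AE, AF, AJ, AL, AM, AN, BD, BF, BJ, BN, DJ, EF, EG, EN, FM, GJ, GL, GN, LM, LN, MN
  2-simplices (11): ADJ, AEF, AEN, AFM, ALM, ALN, AMN, BDJ, EGN, GLN, LMN
  3-simplices (1): ALMN

Hence C_0 ≅ Z^10, C_1 ≅ Z^22, C_2 ≅ Z^11, C_3 ≅ Z^1.

Boundary ∂_1: C_1 → C_0 sends each edge [p,q] (with p < q) to q − p. For instance
  ∂BN = N − B.
The resulting 10×22 matrix has rank 9, and its Smith normal form has invariant factors (1,1,1,1,1,1,1,1,1).

∂_2: C_2 → C_1 maps a triangle to the signed sum of its edges. For instance
  ∂EGN = GN − EN + EG,
  ∂AFM = FM − AM + AF.
As a 22×11 matrix over Z this has rank 10, with invariant factors (1,1,1,1,1,1,1,1,1,1).

Boundary ∂_3: C_3 → C_2 sends each 3-simplex σ to the alternating sum Σ_i (−1)^i (σ with its i-th vertex removed). For instance
  ∂ALMN = LMN − AMN + ALN − ALM.
As a 11×1 matrix over Z this has rank 1, with invariant factors (1).

Reading off H_k = ker ∂_k / im ∂_{k+1}:

  H_0: rank C_0 − rank ∂_1 = 10 − 9 = 1, and the invariant factors of ∂_1 are all 1, so H_0 = Z.
  H_1: rank ker ∂_1 − rank ∂_2 = (22 − 9) − 10 = 3, and the invariant factors of ∂_2 are all 1, so H_1 = Z^3.
  H_2: rank ker ∂_2 − rank ∂_3 = (11 − 10) − 1 = 0, and the invariant factors of ∂_3 are all 1, so H_2 = 0.
  H_3: rank ker ∂_3 − rank ∂_4 = (1 − 1) − 0 = 0, and there is no ∂_4, so H_3 = 0.

H_0 ≅ Z,  H_1 ≅ Z^3,  H_2 = 0,  H_3 = 0.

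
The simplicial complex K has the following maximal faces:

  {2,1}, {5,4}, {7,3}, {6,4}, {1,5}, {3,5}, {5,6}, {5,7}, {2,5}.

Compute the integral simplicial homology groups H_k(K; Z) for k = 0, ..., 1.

H_0 = Z,  H_1 = Z^3.

We work with the vertex ordering 1 < 2 < 3 < 4 < 5 < 6 < 7. The simplices of K, each written with vertices in increasing order, are:

  0-simplices (7): [1], [2], [3], [4], [5], [6], [7]
  1-simplices (9): [1,2], [1,5], [2,5], [3,5], [3,7], [4,5], [4,6], [5,6], [5,7]

so the chain groups are C_0 ≅ Z^7, C_1 ≅ Z^9.

Boundary ∂_1: C_1 → C_0 is given by ∂[p,q] = [q] − [p]. For instance
  ∂[5,7] = [7] − [5].
As a 7×9 matrix over Z this has rank 6, with invariant factors (1,1,1,1,1,1).

Reading off H_k = ker ∂_k / im ∂_{k+1}:

  H_0: rank C_0 − rank ∂_1 = 7 − 6 = 1, and the invariant factors of ∂_1 are all 1, so H_0 ≅ Z.
  H_1: rank ker ∂_1 − rank ∂_2 = (9 − 6) − 0 = 3, and there is no ∂_2, so H_1 ≅ Z^3.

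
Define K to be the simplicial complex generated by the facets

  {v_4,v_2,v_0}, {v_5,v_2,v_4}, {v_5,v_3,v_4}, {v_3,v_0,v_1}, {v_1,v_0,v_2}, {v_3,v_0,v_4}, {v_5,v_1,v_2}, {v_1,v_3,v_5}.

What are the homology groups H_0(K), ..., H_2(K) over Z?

H_0 = Z,  H_1 = 0,  H_2 = Z.

Take the total order v_0 < v_1 < v_2 < v_3 < v_4 < v_5 on the vertex set. Then K (dimension 2) consists of the simplices:

  0-simplices (6): [v_0], [v_1], [v_2], [v_3], [v_4], [v_5]
  1-simplices (12): [v_0,v_1], [v_0,v_2], [v_0,v_3], [v_0,v_4], [v_1,v_2], [v_1,v_3], [v_1,v_5], [v_2,v_4], [v_2,v_5], [v_3,v_4], [v_3,v_5], [v_4,v_5]
  2-simplices (8): [v_0,v_1,v_2], [v_0,v_1,v_3], [v_0,v_2,v_4], [v_0,v_3,v_4], [v_1,v_2,v_5], [v_1,v_3,v_5], [v_2,v_4,v_5], [v_3,v_4,v_5]

so the chain groups are C_0 ≅ Z^6, C_1 ≅ Z^12, C_2 ≅ Z^8.

∂_1: C_1 → C_0 maps an edge to its endpoints' difference, ∂[p,q] = q − p. For instance
  ∂[v_0,v_3] = [v_3] − [v_0].
This gives a 6×12 integer matrix of rank 5; reducing to Smith normal form yields diagonal entries (1,1,1,1,1).

∂_2: C_2 → C_1 maps a triangle to the signed sum of its edges. For instance
  ∂[v_2,v_4,v_5] = [v_4,v_5] − [v_2,v_5] + [v_2,v_4],
  ∂[v_3,v_4,v_5] = [v_4,v_5] − [v_3,v_5] + [v_3,v_4].
As a 12×8 matrix over Z this has rank 7, with invariant factors (1,1,1,1,1,1,1).

Now H_k = ker ∂_k / im ∂_{k+1}, so:

  H_0: rank C_0 − rank ∂_1 = 6 − 5 = 1, and the invariant factors of ∂_1 are all 1, so H_0 = Z.
  H_1: rank ker ∂_1 − rank ∂_2 = (12 − 5) − 7 = 0, and the invariant factors of ∂_2 are all 1, so H_1 = 0.
  H_2: rank ker ∂_2 − rank ∂_3 = (8 − 7) − 0 = 1, and there is no ∂_3, so H_2 = Z.

As a check, the Euler characteristic is 6 − 12 + 8 = 2, which agrees with 1 − 0 + 1 = 2.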